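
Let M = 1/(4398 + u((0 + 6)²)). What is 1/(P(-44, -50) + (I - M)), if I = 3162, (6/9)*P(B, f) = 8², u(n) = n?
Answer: 4434/14445971 ≈ 0.00030694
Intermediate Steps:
P(B, f) = 96 (P(B, f) = (3/2)*8² = (3/2)*64 = 96)
M = 1/4434 (M = 1/(4398 + (0 + 6)²) = 1/(4398 + 6²) = 1/(4398 + 36) = 1/4434 ≈ 0.00022553)
1/(P(-44, -50) + (I - M)) = 1/(96 + (3162 - 1*1/4434)) = 1/(96 + (3162 - 1/4434)) = 1/(96 + 14020307/4434) = 1/(14445971/4434) = 4434/14445971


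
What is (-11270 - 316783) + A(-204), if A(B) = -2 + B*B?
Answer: -286439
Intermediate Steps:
A(B) = -2 + B**2
(-11270 - 316783) + A(-204) = (-11270 - 316783) + (-2 + (-204)**2) = -328053 + (-2 + 41616) = -328053 + 41614 = -286439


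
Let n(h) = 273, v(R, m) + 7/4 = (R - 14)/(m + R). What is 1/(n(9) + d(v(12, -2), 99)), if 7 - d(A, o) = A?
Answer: 20/5639 ≈ 0.0035467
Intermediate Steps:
v(R, m) = -7/4 + (-14 + R)/(R + m) (v(R, m) = -7/4 + (R - 14)/(m + R) = -7/4 + (-14 + R)/(R + m))
d(A, o) = 7 - A
1/(n(9) + d(v(12, -2), 99)) = 1/(273 + (7 - (-56 - 7*(-2) - 3*12)/(4*(12 - 2)))) = 1/(273 + (7 - (-56 + 14 - 36)/(4*10))) = 1/(273 + (7 - (-78)/(4*10))) = 1/(273 + (7 - 1*(-39/20))) = 1/(273 + (7 + 39/20)) = 1/(273 + 179/20) = 1/(5639/20) = 20/5639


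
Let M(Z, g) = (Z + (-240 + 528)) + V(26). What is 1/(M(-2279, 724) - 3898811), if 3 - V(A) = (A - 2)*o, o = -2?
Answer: -1/3900751 ≈ -2.5636e-7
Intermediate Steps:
V(A) = -1 + 2*A (V(A) = 3 - (A - 2)*(-2) = 3 - (-2 + A)*(-2) = 3 - (4 - 2*A) = 3 + (-4 + 2*A) = -1 + 2*A)
M(Z, g) = 339 + Z (M(Z, g) = (Z + (-240 + 528)) + (-1 + 2*26) = (Z + 288) + (-1 + 52) = (288 + Z) + 51 = 339 + Z)
1/(M(-2279, 724) - 3898811) = 1/((339 - 2279) - 3898811) = 1/(-1940 - 3898811) = 1/(-3900751) = -1/3900751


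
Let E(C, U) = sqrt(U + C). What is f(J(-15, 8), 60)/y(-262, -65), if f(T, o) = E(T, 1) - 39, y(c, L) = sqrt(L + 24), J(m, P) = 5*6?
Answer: I*sqrt(41)*(39 - sqrt(31))/41 ≈ 5.2212*I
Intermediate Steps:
E(C, U) = sqrt(C + U)
J(m, P) = 30
y(c, L) = sqrt(24 + L)
f(T, o) = -39 + sqrt(1 + T) (f(T, o) = sqrt(T + 1) - 39 = sqrt(1 + T) - 39 = -39 + sqrt(1 + T))
f(J(-15, 8), 60)/y(-262, -65) = (-39 + sqrt(1 + 30))/(sqrt(24 - 65)) = (-39 + sqrt(31))/(sqrt(-41)) = (-39 + sqrt(31))/((I*sqrt(41))) = (-39 + sqrt(31))*(-I*sqrt(41)/41) = -I*sqrt(41)*(-39 + sqrt(31))/41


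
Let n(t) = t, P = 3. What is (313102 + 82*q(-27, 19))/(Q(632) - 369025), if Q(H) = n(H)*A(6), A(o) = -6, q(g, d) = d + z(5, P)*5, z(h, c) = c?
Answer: -315890/372817 ≈ -0.84731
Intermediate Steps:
q(g, d) = 15 + d (q(g, d) = d + 3*5 = d + 15 = 15 + d)
Q(H) = -6*H (Q(H) = H*(-6) = -6*H)
(313102 + 82*q(-27, 19))/(Q(632) - 369025) = (313102 + 82*(15 + 19))/(-6*632 - 369025) = (313102 + 82*34)/(-3792 - 369025) = (313102 + 2788)/(-372817) = 315890*(-1/372817) = -315890/372817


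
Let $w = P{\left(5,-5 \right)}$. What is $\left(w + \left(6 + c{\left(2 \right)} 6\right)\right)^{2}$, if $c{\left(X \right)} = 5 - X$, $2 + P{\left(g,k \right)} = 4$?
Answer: $676$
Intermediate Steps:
$P{\left(g,k \right)} = 2$ ($P{\left(g,k \right)} = -2 + 4 = 2$)
$w = 2$
$\left(w + \left(6 + c{\left(2 \right)} 6\right)\right)^{2} = \left(2 + \left(6 + \left(5 - 2\right) 6\right)\right)^{2} = \left(2 + \left(6 + 3 \cdot 6\right)\right)^{2} = \left(2 + \left(6 + 18\right)\right)^{2} = \left(2 + 24\right)^{2} = 26^{2} = 676$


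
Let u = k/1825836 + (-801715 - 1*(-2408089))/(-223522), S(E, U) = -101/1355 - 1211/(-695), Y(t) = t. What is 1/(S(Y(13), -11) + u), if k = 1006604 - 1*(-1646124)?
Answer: -9608291026645155/39065936825420737 ≈ -0.24595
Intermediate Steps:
k = 2652728 (k = 1006604 + 1646124 = 2652728)
S(E, U) = 314142/188345 (S(E, U) = -101*1/1355 - 1211*(-1/695) = -101/1355 + 1211/695 = 314142/188345)
u = -292504051331/51014314299 (u = 2652728/1825836 + (-801715 - 1*(-2408089))/(-223522) = 2652728*(1/1825836) + (-801715 + 2408089)*(-1/223522) = 663182/456459 + 1606374*(-1/223522) = 663182/456459 - 803187/111761 = -292504051331/51014314299 ≈ -5.7338)
1/(S(Y(13), -11) + u) = 1/(314142/188345 - 292504051331/51014314299) = 1/(-39065936825420737/9608291026645155) = -9608291026645155/39065936825420737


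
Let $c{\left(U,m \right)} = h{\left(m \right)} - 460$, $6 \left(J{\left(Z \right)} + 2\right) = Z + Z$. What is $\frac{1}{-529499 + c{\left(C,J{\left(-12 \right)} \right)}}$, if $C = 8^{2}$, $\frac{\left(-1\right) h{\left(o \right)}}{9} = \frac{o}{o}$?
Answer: $- \frac{1}{529968} \approx -1.8869 \cdot 10^{-6}$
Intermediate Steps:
$h{\left(o \right)} = -9$ ($h{\left(o \right)} = - 9 \frac{o}{o} = \left(-9\right) 1 = -9$)
$C = 64$
$J{\left(Z \right)} = -2 + \frac{Z}{3}$ ($J{\left(Z \right)} = -2 + \frac{Z + Z}{6} = -2 + \frac{2 Z}{6} = -2 + \frac{Z}{3}$)
$c{\left(U,m \right)} = -469$ ($c{\left(U,m \right)} = -9 - 460 = -469$)
$\frac{1}{-529499 + c{\left(C,J{\left(-12 \right)} \right)}} = \frac{1}{-529499 - 469} = \frac{1}{-529968} = - \frac{1}{529968}$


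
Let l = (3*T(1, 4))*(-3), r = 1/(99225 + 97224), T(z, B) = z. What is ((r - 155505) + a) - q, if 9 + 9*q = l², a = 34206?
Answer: -23830638842/196449 ≈ -1.2131e+5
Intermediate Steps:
r = 1/196449 ≈ 5.0904e-6
l = -9 (l = (3*1)*(-3) = 3*(-3) = -9)
q = 8 (q = -1 + (⅑)*(-9)² = -1 + (⅑)*81 = -1 + 9 = 8)
((r - 155505) + a) - q = ((1/196449 - 155505) + 34206) - 1*8 = (-30548801744/196449 + 34206) - 8 = -23829067250/196449 - 8 = -23830638842/196449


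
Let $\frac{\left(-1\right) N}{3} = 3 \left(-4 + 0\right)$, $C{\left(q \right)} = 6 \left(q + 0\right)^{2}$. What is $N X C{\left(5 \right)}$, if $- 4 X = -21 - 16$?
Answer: $49950$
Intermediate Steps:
$C{\left(q \right)} = 6 q^{2}$
$X = \frac{37}{4}$ ($X = - \frac{-21 - 16}{4} = \left(- \frac{1}{4}\right) \left(-37\right) = \frac{37}{4} \approx 9.25$)
$N = 36$ ($N = - 3 \cdot 3 \left(-4 + 0\right) = - 3 \cdot 3 \left(-4\right) = \left(-3\right) \left(-12\right) = 36$)
$N X C{\left(5 \right)} = 36 \cdot \frac{37}{4} \cdot 6 \cdot 5^{2} = 333 \cdot 6 \cdot 25 = 333 \cdot 150 = 49950$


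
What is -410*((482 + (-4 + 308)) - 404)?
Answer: -156620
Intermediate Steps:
-410*((482 + (-4 + 308)) - 404) = -410*((482 + 304) - 404) = -410*(786 - 404) = -410*382 = -156620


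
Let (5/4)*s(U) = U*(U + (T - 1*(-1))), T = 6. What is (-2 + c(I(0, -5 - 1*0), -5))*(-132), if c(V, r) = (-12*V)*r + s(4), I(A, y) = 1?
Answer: -61512/5 ≈ -12302.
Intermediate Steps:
s(U) = 4*U*(7 + U)/5 (s(U) = 4*(U*(U + (6 - 1*(-1))))/5 = 4*(U*(U + (6 + 1)))/5 = 4*(U*(U + 7))/5 = 4*(U*(7 + U))/5 = 4*U*(7 + U)/5)
c(V, r) = 176/5 - 12*V*r (c(V, r) = (-12*V)*r + (⅘)*4*(7 + 4) = -12*V*r + (⅘)*4*11 = -12*V*r + 176/5 = 176/5 - 12*V*r)
(-2 + c(I(0, -5 - 1*0), -5))*(-132) = (-2 + (176/5 - 12*1*(-5)))*(-132) = (-2 + (176/5 + 60))*(-132) = (-2 + 476/5)*(-132) = (466/5)*(-132) = -61512/5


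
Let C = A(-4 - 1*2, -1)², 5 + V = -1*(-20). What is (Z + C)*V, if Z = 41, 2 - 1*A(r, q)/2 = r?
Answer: 4455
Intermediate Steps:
A(r, q) = 4 - 2*r
V = 15 (V = -5 - 1*(-20) = -5 + 20 = 15)
C = 256 (C = (4 - 2*(-4 - 1*2))² = (4 - 2*(-4 - 2))² = (4 - 2*(-6))² = (4 + 12)² = 16² = 256)
(Z + C)*V = (41 + 256)*15 = 297*15 = 4455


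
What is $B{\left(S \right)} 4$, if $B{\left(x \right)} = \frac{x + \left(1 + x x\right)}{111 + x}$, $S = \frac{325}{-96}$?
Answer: $\frac{83641}{247944} \approx 0.33734$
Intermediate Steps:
$S = - \frac{325}{96}$ ($S = 325 \left(- \frac{1}{96}\right) = - \frac{325}{96} \approx -3.3854$)
$B{\left(x \right)} = \frac{1 + x + x^{2}}{111 + x}$ ($B{\left(x \right)} = \frac{x + \left(1 + x^{2}\right)}{111 + x} = \frac{1 + x + x^{2}}{111 + x}$)
$B{\left(S \right)} 4 = \frac{1 - \frac{325}{96} + \left(- \frac{325}{96}\right)^{2}}{111 - \frac{325}{96}} \cdot 4 = \frac{1 - \frac{325}{96} + \frac{105625}{9216}}{\frac{10331}{96}} \cdot 4 = \frac{96}{10331} \cdot \frac{83641}{9216} \cdot 4 = \frac{83641}{991776} \cdot 4 = \frac{83641}{247944}$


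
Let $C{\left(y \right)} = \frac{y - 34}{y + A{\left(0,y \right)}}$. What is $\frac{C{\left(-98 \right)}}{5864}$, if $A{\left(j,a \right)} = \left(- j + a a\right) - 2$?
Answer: $- \frac{1}{422208} \approx -2.3685 \cdot 10^{-6}$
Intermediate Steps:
$A{\left(j,a \right)} = -2 + a^{2} - j$ ($A{\left(j,a \right)} = \left(- j + a^{2}\right) - 2 = \left(a^{2} - j\right) - 2 = -2 + a^{2} - j$)
$C{\left(y \right)} = \frac{-34 + y}{-2 + y + y^{2}}$ ($C{\left(y \right)} = \frac{y - 34}{y - \left(2 - y^{2}\right)} = \frac{-34 + y}{y + \left(-2 + y^{2} + 0\right)} = \frac{-34 + y}{y + \left(-2 + y^{2}\right)} = \frac{-34 + y}{-2 + y + y^{2}}$)
$\frac{C{\left(-98 \right)}}{5864} = \frac{\frac{1}{-2 - 98 + \left(-98\right)^{2}} \left(-34 - 98\right)}{5864} = \frac{1}{-2 - 98 + 9604} \left(-132\right) \frac{1}{5864} = \frac{1}{9504} \left(-132\right) \frac{1}{5864} = \left(- \frac{1}{72}\right) \frac{1}{5864} = - \frac{1}{422208}$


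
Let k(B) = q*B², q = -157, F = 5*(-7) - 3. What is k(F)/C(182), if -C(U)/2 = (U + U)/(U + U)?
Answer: 113354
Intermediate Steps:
F = -38 (F = -35 - 3 = -38)
C(U) = -2 (C(U) = -2*(U + U)/(U + U) = -2*2*U/(2*U) = -2*2*U*1/(2*U) = -2*1 = -2)
k(B) = -157*B²
k(F)/C(182) = -157*(-38)²/(-2) = -157*1444*(-½) = -226708*(-½) = 113354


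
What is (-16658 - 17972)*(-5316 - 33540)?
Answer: 1345583280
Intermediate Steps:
(-16658 - 17972)*(-5316 - 33540) = -34630*(-38856) = 1345583280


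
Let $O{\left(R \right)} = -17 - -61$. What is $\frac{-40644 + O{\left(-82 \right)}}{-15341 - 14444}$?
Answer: $\frac{1160}{851} \approx 1.3631$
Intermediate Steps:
$O{\left(R \right)} = 44$ ($O{\left(R \right)} = -17 + 61 = 44$)
$\frac{-40644 + O{\left(-82 \right)}}{-15341 - 14444} = \frac{-40644 + 44}{-15341 - 14444} = - \frac{40600}{-29785} = \left(-40600\right) \left(- \frac{1}{29785}\right) = \frac{1160}{851}$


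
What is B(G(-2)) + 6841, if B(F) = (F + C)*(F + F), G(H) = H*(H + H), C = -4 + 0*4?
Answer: 6905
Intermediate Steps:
C = -4 (C = -4 + 0 = -4)
G(H) = 2*H² (G(H) = H*(2*H) = 2*H²)
B(F) = 2*F*(-4 + F) (B(F) = (F - 4)*(F + F) = (-4 + F)*(2*F) = 2*F*(-4 + F))
B(G(-2)) + 6841 = 2*(2*(-2)²)*(-4 + 2*(-2)²) + 6841 = 2*(2*4)*(-4 + 2*4) + 6841 = 2*8*(-4 + 8) + 6841 = 2*8*4 + 6841 = 64 + 6841 = 6905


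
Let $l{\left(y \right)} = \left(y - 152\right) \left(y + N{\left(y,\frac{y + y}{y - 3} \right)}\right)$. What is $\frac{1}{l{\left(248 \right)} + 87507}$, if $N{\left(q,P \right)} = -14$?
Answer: $\frac{1}{109971} \approx 9.0933 \cdot 10^{-6}$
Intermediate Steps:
$l{\left(y \right)} = \left(-152 + y\right) \left(-14 + y\right)$ ($l{\left(y \right)} = \left(y - 152\right) \left(y - 14\right) = \left(-152 + y\right) \left(-14 + y\right)$)
$\frac{1}{l{\left(248 \right)} + 87507} = \frac{1}{\left(2128 + 248^{2} - 41168\right) + 87507} = \frac{1}{\left(2128 + 61504 - 41168\right) + 87507} = \frac{1}{22464 + 87507} = \frac{1}{109971}$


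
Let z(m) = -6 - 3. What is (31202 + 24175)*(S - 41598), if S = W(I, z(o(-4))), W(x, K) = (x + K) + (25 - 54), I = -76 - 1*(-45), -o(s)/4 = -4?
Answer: -2307393459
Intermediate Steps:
o(s) = 16 (o(s) = -4*(-4) = 16)
z(m) = -9
I = -31 (I = -76 + 45 = -31)
W(x, K) = -29 + K + x (W(x, K) = (K + x) - 29 = -29 + K + x)
S = -69 (S = -29 - 9 - 31 = -69)
(31202 + 24175)*(S - 41598) = (31202 + 24175)*(-69 - 41598) = 55377*(-41667) = -2307393459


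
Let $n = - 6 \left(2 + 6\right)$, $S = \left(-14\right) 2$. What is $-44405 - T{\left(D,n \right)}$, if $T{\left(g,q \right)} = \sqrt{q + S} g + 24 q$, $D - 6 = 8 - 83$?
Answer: $-43253 + 138 i \sqrt{19} \approx -43253.0 + 601.53 i$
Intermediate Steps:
$D = -69$ ($D = 6 + \left(8 - 83\right) = 6 - 75 = -69$)
$S = -28$
$n = -48$ ($n = \left(-6\right) 8 = -48$)
$T{\left(g,q \right)} = 24 q + g \sqrt{-28 + q}$ ($T{\left(g,q \right)} = \sqrt{q - 28} g + 24 q = \sqrt{-28 + q} g + 24 q = g \sqrt{-28 + q} + 24 q = 24 q + g \sqrt{-28 + q}$)
$-44405 - T{\left(D,n \right)} = -44405 - \left(24 \left(-48\right) - 69 \sqrt{-28 - 48}\right) = -44405 - \left(-1152 - 69 \sqrt{-76}\right) = -44405 - \left(-1152 - 69 \cdot 2 i \sqrt{19}\right) = -44405 - \left(-1152 - 138 i \sqrt{19}\right) = -44405 + \left(1152 + 138 i \sqrt{19}\right) = -43253 + 138 i \sqrt{19}$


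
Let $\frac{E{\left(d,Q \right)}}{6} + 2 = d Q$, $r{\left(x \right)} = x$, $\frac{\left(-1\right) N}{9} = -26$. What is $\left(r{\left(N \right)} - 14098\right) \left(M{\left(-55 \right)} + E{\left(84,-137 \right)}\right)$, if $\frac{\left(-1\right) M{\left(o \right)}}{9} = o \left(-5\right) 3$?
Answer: $1060388040$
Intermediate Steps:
$N = 234$ ($N = \left(-9\right) \left(-26\right) = 234$)
$E{\left(d,Q \right)} = -12 + 6 Q d$ ($E{\left(d,Q \right)} = -12 + 6 d Q = -12 + 6 Q d$)
$M{\left(o \right)} = 135 o$ ($M{\left(o \right)} = - 9 o \left(-5\right) 3 = - 9 - 5 o 3 = - 9 \left(- 15 o\right) = 135 o$)
$\left(r{\left(N \right)} - 14098\right) \left(M{\left(-55 \right)} + E{\left(84,-137 \right)}\right) = \left(234 - 14098\right) \left(135 \left(-55\right) + \left(-12 + 6 \left(-137\right) 84\right)\right) = - 13864 \left(-7425 - 69060\right) = \left(-13864\right) \left(-76485\right) = 1060388040$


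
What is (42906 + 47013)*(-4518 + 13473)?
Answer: 805224645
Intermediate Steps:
(42906 + 47013)*(-4518 + 13473) = 89919*8955 = 805224645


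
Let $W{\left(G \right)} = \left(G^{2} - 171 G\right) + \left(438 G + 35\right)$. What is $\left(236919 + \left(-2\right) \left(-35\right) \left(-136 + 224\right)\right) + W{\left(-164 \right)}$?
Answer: $226222$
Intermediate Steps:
$W{\left(G \right)} = 35 + G^{2} + 267 G$ ($W{\left(G \right)} = \left(G^{2} - 171 G\right) + \left(35 + 438 G\right) = 35 + G^{2} + 267 G$)
$\left(236919 + \left(-2\right) \left(-35\right) \left(-136 + 224\right)\right) + W{\left(-164 \right)} = \left(236919 + \left(-2\right) \left(-35\right) \left(-136 + 224\right)\right) + \left(35 + \left(-164\right)^{2} + 267 \left(-164\right)\right) = \left(236919 + 70 \cdot 88\right) + \left(35 + 26896 - 43788\right) = \left(236919 + 6160\right) - 16857 = 243079 - 16857 = 226222$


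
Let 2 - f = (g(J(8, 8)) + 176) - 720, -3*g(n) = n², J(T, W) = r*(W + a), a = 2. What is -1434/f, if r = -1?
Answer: -2151/869 ≈ -2.4753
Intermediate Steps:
J(T, W) = -2 - W (J(T, W) = -(W + 2) = -(2 + W) = -2 - W)
g(n) = -n²/3
f = 1738/3 (f = 2 - ((-(-2 - 1*8)²/3 + 176) - 720) = 2 - ((-(-2 - 8)²/3 + 176) - 720) = 2 - ((-⅓*(-10)² + 176) - 720) = 2 - ((-⅓*100 + 176) - 720) = 2 - ((-100/3 + 176) - 720) = 2 - (428/3 - 720) = 2 - 1*(-1732/3) = 2 + 1732/3 = 1738/3 ≈ 579.33)
-1434/f = -1434/1738/3 = -1434*3/1738 = -2151/869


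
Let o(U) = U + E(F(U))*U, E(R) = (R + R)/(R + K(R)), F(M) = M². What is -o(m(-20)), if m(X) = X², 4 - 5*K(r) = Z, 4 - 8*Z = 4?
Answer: -240000400/200001 ≈ -1200.0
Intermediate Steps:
Z = 0 (Z = ½ - ⅛*4 = ½ - ½ = 0)
K(r) = ⅘ (K(r) = ⅘ - ⅕*0 = ⅘ + 0 = ⅘)
E(R) = 2*R/(⅘ + R) (E(R) = (R + R)/(R + ⅘) = (2*R)/(⅘ + R) = 2*R/(⅘ + R))
o(U) = U + 10*U³/(4 + 5*U²) (o(U) = U + (10*U²/(4 + 5*U²))*U = U + 10*U³/(4 + 5*U²))
-o(m(-20)) = -(-20)²*(4 + 15*((-20)²)²)/(4 + 5*((-20)²)²) = -400*(4 + 15*400²)/(4 + 5*400²) = -400*(4 + 15*160000)/(4 + 5*160000) = -400*(4 + 2400000)/(4 + 800000) = -400*2400004/800004 = -1*240000400/200001 = -240000400/200001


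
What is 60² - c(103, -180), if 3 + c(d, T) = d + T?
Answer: 3680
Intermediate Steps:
c(d, T) = -3 + T + d (c(d, T) = -3 + (d + T) = -3 + (T + d) = -3 + T + d)
60² - c(103, -180) = 60² - (-3 - 180 + 103) = 3600 - 1*(-80) = 3600 + 80 = 3680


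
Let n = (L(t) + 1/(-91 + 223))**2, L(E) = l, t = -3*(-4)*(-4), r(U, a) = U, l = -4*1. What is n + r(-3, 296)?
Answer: 225457/17424 ≈ 12.939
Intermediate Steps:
l = -4
t = -48 (t = 12*(-4) = -48)
L(E) = -4
n = 277729/17424 (n = (-4 + 1/(-91 + 223))**2 = (-4 + 1/132)**2 = (-527/132)**2 = 277729/17424 ≈ 15.939)
n + r(-3, 296) = 277729/17424 - 3 = 225457/17424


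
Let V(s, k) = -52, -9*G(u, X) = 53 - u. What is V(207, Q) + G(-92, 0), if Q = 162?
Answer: -613/9 ≈ -68.111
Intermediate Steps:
G(u, X) = -53/9 + u/9 (G(u, X) = -(53 - u)/9 = -53/9 + u/9)
V(207, Q) + G(-92, 0) = -52 + (-53/9 + (1/9)*(-92)) = -52 + (-53/9 - 92/9) = -52 - 145/9 = -613/9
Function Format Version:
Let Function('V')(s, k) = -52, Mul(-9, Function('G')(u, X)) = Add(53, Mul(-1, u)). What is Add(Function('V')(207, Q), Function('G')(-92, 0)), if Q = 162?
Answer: Rational(-613, 9) ≈ -68.111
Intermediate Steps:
Function('G')(u, X) = Add(Rational(-53, 9), Mul(Rational(1, 9), u)) (Function('G')(u, X) = Mul(Rational(-1, 9), Add(53, Mul(-1, u))) = Add(Rational(-53, 9), Mul(Rational(1, 9), u)))
Add(Function('V')(207, Q), Function('G')(-92, 0)) = Add(-52, Add(Rational(-53, 9), Mul(Rational(1, 9), -92))) = Add(-52, Add(Rational(-53, 9), Rational(-92, 9))) = Add(-52, Rational(-145, 9)) = Rational(-613, 9)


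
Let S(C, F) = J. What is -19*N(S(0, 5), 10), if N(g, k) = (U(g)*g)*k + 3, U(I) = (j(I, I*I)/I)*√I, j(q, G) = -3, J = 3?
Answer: -57 + 570*√3 ≈ 930.27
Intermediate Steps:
S(C, F) = 3
U(I) = -3/√I (U(I) = (-3/I)*√I = -3/√I)
N(g, k) = 3 - 3*k*√g (N(g, k) = ((-3/√g)*g)*k + 3 = (-3*√g)*k + 3 = -3*k*√g + 3 = 3 - 3*k*√g)
-19*N(S(0, 5), 10) = -19*(3 - 3*10*√3) = -19*(3 - 30*√3) = -57 + 570*√3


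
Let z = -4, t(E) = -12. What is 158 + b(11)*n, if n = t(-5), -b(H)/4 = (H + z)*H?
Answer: 3854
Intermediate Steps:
b(H) = -4*H*(-4 + H) (b(H) = -4*(H - 4)*H = -4*(-4 + H)*H = -4*H*(-4 + H))
n = -12
158 + b(11)*n = 158 + (4*11*(4 - 1*11))*(-12) = 158 + (4*11*(4 - 11))*(-12) = 158 + (4*11*(-7))*(-12) = 158 - 308*(-12) = 158 + 3696 = 3854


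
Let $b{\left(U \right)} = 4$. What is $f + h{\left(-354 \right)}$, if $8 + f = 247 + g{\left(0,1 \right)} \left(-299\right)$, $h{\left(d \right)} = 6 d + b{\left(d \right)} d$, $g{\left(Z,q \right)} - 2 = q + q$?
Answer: $-4497$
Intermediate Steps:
$g{\left(Z,q \right)} = 2 + 2 q$ ($g{\left(Z,q \right)} = 2 + \left(q + q\right) = 2 + 2 q$)
$h{\left(d \right)} = 10 d$ ($h{\left(d \right)} = 6 d + 4 d = 10 d$)
$f = -957$ ($f = -8 + \left(247 + \left(2 + 2 \cdot 1\right) \left(-299\right)\right) = -8 + \left(247 + \left(2 + 2\right) \left(-299\right)\right) = -8 + \left(247 + 4 \left(-299\right)\right) = -8 + \left(247 - 1196\right) = -8 - 949 = -957$)
$f + h{\left(-354 \right)} = -957 + 10 \left(-354\right) = -957 - 3540 = -4497$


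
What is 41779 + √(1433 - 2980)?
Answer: 41779 + I*√1547 ≈ 41779.0 + 39.332*I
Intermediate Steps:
41779 + √(1433 - 2980) = 41779 + √(-1547) = 41779 + I*√1547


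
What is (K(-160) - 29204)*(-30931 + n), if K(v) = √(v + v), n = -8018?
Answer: 1137466596 - 311592*I*√5 ≈ 1.1375e+9 - 6.9674e+5*I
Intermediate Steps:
K(v) = √2*√v (K(v) = √(2*v) = √2*√v)
(K(-160) - 29204)*(-30931 + n) = (√2*√(-160) - 29204)*(-30931 - 8018) = (√2*(4*I*√10) - 29204)*(-38949) = (8*I*√5 - 29204)*(-38949) = (-29204 + 8*I*√5)*(-38949) = 1137466596 - 311592*I*√5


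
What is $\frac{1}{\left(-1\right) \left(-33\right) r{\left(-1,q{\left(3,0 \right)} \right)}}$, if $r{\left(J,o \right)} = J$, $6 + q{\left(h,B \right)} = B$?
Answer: $- \frac{1}{33} \approx -0.030303$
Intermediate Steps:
$q{\left(h,B \right)} = -6 + B$
$\frac{1}{\left(-1\right) \left(-33\right) r{\left(-1,q{\left(3,0 \right)} \right)}} = \frac{1}{\left(-1\right) \left(-33\right) \left(-1\right)} = \frac{1}{33 \left(-1\right)} = \frac{1}{-33} = - \frac{1}{33}$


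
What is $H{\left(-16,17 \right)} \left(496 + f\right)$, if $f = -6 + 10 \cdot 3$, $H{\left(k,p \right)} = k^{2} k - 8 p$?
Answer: $-2200640$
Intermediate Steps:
$H{\left(k,p \right)} = k^{3} - 8 p$
$f = 24$ ($f = -6 + 30 = 24$)
$H{\left(-16,17 \right)} \left(496 + f\right) = \left(\left(-16\right)^{3} - 136\right) \left(496 + 24\right) = \left(-4096 - 136\right) 520 = \left(-4232\right) 520 = -2200640$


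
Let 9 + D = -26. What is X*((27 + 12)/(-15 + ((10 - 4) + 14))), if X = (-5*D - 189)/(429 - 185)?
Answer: -273/610 ≈ -0.44754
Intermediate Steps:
D = -35 (D = -9 - 26 = -35)
X = -7/122 (X = (-5*(-35) - 189)/(429 - 185) = (175 - 189)/244 = -14*1/244 = -7/122 ≈ -0.057377)
X*((27 + 12)/(-15 + ((10 - 4) + 14))) = -7*(27 + 12)/(122*(-15 + ((10 - 4) + 14))) = -273/(122*(-15 + (6 + 14))) = -273/(122*(-15 + 20)) = -273/(122*5) = -7/122*39/5 = -273/610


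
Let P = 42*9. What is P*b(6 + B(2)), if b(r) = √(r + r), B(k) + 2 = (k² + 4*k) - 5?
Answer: 378*√22 ≈ 1773.0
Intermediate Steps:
B(k) = -7 + k² + 4*k (B(k) = -2 + ((k² + 4*k) - 5) = -2 + (-5 + k² + 4*k) = -7 + k² + 4*k)
P = 378
b(r) = √2*√r (b(r) = √(2*r) = √2*√r)
P*b(6 + B(2)) = 378*(√2*√(6 + (-7 + 2² + 4*2))) = 378*(√2*√(6 + (-7 + 4 + 8))) = 378*(√2*√(6 + 5)) = 378*(√2*√11) = 378*√22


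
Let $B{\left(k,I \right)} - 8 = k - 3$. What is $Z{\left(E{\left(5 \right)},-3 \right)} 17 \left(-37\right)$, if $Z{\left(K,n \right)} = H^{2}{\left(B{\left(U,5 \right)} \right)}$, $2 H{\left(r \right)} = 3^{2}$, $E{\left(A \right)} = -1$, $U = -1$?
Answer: $- \frac{50949}{4} \approx -12737.0$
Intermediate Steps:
$B{\left(k,I \right)} = 5 + k$ ($B{\left(k,I \right)} = 8 + \left(k - 3\right) = 8 + \left(-3 + k\right) = 5 + k$)
$H{\left(r \right)} = \frac{9}{2}$ ($H{\left(r \right)} = \frac{3^{2}}{2} = \frac{1}{2} \cdot 9 = \frac{9}{2}$)
$Z{\left(K,n \right)} = \frac{81}{4}$ ($Z{\left(K,n \right)} = \left(\frac{9}{2}\right)^{2} = \frac{81}{4}$)
$Z{\left(E{\left(5 \right)},-3 \right)} 17 \left(-37\right) = \frac{81}{4} \cdot 17 \left(-37\right) = \frac{1377}{4} \left(-37\right) = - \frac{50949}{4}$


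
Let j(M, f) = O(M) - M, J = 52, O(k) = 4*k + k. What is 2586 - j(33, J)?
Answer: 2454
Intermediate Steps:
O(k) = 5*k
j(M, f) = 4*M (j(M, f) = 5*M - M = 4*M)
2586 - j(33, J) = 2586 - 4*33 = 2586 - 1*132 = 2586 - 132 = 2454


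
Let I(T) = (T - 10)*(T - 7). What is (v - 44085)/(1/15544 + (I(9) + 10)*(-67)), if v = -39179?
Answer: 1294255616/8331583 ≈ 155.34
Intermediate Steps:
I(T) = (-10 + T)*(-7 + T)
(v - 44085)/(1/15544 + (I(9) + 10)*(-67)) = (-39179 - 44085)/(1/15544 + ((70 + 9² - 17*9) + 10)*(-67)) = -83264/(1/15544 + ((70 + 81 - 153) + 10)*(-67)) = -83264/(1/15544 + (-2 + 10)*(-67)) = -83264/(1/15544 + 8*(-67)) = -83264/(1/15544 - 536) = -83264/(-8331583/15544) = -83264*(-15544/8331583) = 1294255616/8331583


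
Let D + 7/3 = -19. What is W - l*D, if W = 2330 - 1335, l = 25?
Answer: 4585/3 ≈ 1528.3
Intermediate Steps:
D = -64/3 (D = -7/3 - 19 = -64/3 ≈ -21.333)
W = 995
W - l*D = 995 - 25*(-64)/3 = 995 - 1*(-1600/3) = 995 + 1600/3 = 4585/3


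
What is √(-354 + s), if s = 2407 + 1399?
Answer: 2*√863 ≈ 58.754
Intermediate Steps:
s = 3806
√(-354 + s) = √(-354 + 3806) = √3452 = 2*√863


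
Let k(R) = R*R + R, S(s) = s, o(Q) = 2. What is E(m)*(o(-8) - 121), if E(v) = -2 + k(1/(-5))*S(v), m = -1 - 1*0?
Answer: 5474/25 ≈ 218.96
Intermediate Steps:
m = -1 (m = -1 + 0 = -1)
k(R) = R + R² (k(R) = R² + R = R + R²)
E(v) = -2 - 4*v/25 (E(v) = -2 + ((1/(-5))*(1 + 1/(-5)))*v = -2 + ((1*(-⅕))*(1 + 1*(-⅕)))*v = -2 + (-(1 - ⅕)/5)*v = -2 + (-⅕*⅘)*v = -2 - 4*v/25)
E(m)*(o(-8) - 121) = (-2 - 4/25*(-1))*(2 - 121) = (-2 + 4/25)*(-119) = -46/25*(-119) = 5474/25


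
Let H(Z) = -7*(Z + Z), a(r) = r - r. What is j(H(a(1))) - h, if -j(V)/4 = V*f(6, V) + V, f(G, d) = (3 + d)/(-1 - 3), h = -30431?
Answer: 30431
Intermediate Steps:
a(r) = 0
H(Z) = -14*Z
f(G, d) = -¾ - d/4 (f(G, d) = (3 + d)/(-4) = (3 + d)*(-¼) = -¾ - d/4)
j(V) = -4*V - 4*V*(-¾ - V/4) (j(V) = -4*(V*(-¾ - V/4) + V) = -4*(V + V*(-¾ - V/4)) = -4*V - 4*V*(-¾ - V/4))
j(H(a(1))) - h = (-14*0)*(-1 - 14*0) - 1*(-30431) = 0*(-1 + 0) + 30431 = 0*(-1) + 30431 = 0 + 30431 = 30431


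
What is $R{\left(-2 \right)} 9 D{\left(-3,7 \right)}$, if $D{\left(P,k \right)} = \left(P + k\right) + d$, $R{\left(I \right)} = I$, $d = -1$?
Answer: $-54$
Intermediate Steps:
$D{\left(P,k \right)} = -1 + P + k$ ($D{\left(P,k \right)} = \left(P + k\right) - 1 = -1 + P + k$)
$R{\left(-2 \right)} 9 D{\left(-3,7 \right)} = \left(-2\right) 9 \left(-1 - 3 + 7\right) = \left(-18\right) 3 = -54$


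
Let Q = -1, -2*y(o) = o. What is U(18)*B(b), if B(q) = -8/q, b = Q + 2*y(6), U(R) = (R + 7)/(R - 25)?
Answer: -200/49 ≈ -4.0816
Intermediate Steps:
y(o) = -o/2
U(R) = (7 + R)/(-25 + R)
b = -7 (b = -1 + 2*(-½*6) = -1 + 2*(-3) = -1 - 6 = -7)
U(18)*B(b) = ((7 + 18)/(-25 + 18))*(-8/(-7)) = (25/(-7))*(-8*(-⅐)) = -⅐*25*(8/7) = -25/7*8/7 = -200/49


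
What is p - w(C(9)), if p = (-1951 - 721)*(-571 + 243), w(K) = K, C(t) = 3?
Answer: 876413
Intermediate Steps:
p = 876416 (p = -2672*(-328) = 876416)
p - w(C(9)) = 876416 - 1*3 = 876416 - 3 = 876413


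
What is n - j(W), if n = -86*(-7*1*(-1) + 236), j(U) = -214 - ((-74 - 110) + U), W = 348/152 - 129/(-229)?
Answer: -181568511/8702 ≈ -20865.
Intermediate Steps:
W = 24825/8702 (W = 348*(1/152) - 129*(-1/229) = 87/38 + 129/229 = 24825/8702 ≈ 2.8528)
j(U) = -30 - U (j(U) = -214 - (-184 + U) = -214 + (184 - U) = -30 - U)
n = -20898 (n = -86*(-7*(-1) + 236) = -86*(7 + 236) = -86*243 = -20898)
n - j(W) = -20898 - (-30 - 1*24825/8702) = -20898 - (-30 - 24825/8702) = -20898 - 1*(-285885/8702) = -20898 + 285885/8702 = -181568511/8702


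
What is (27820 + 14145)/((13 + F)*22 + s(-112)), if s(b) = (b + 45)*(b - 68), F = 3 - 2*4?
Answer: 5995/1748 ≈ 3.4296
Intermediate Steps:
F = -5 (F = 3 - 8 = -5)
s(b) = (-68 + b)*(45 + b) (s(b) = (45 + b)*(-68 + b) = (-68 + b)*(45 + b))
(27820 + 14145)/((13 + F)*22 + s(-112)) = (27820 + 14145)/((13 - 5)*22 + (-3060 + (-112)**2 - 23*(-112))) = 41965/(8*22 + (-3060 + 12544 + 2576)) = 41965/(176 + 12060) = 41965/12236 = 41965*(1/12236) = 5995/1748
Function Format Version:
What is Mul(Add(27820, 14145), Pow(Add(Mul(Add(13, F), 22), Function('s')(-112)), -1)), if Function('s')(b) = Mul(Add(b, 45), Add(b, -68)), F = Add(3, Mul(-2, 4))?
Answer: Rational(5995, 1748) ≈ 3.4296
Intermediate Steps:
F = -5 (F = Add(3, -8) = -5)
Function('s')(b) = Mul(Add(-68, b), Add(45, b)) (Function('s')(b) = Mul(Add(45, b), Add(-68, b)) = Mul(Add(-68, b), Add(45, b)))
Mul(Add(27820, 14145), Pow(Add(Mul(Add(13, F), 22), Function('s')(-112)), -1)) = Mul(Add(27820, 14145), Pow(Add(Mul(Add(13, -5), 22), Add(-3060, Pow(-112, 2), Mul(-23, -112))), -1)) = Mul(41965, Pow(Add(Mul(8, 22), Add(-3060, 12544, 2576)), -1)) = Mul(41965, Pow(Add(176, 12060), -1)) = Mul(41965, Pow(12236, -1)) = Mul(41965, Rational(1, 12236)) = Rational(5995, 1748)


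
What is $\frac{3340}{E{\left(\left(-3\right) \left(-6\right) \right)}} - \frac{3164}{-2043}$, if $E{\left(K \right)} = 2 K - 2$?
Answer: $\frac{3465598}{34731} \approx 99.784$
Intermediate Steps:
$E{\left(K \right)} = -2 + 2 K$
$\frac{3340}{E{\left(\left(-3\right) \left(-6\right) \right)}} - \frac{3164}{-2043} = \frac{3340}{-2 + 2 \left(\left(-3\right) \left(-6\right)\right)} - \frac{3164}{-2043} = \frac{3340}{-2 + 2 \cdot 18} - - \frac{3164}{2043} = \frac{3340}{-2 + 36} + \frac{3164}{2043} = \frac{3340}{34} + \frac{3164}{2043} = 3340 \cdot \frac{1}{34} + \frac{3164}{2043} = \frac{1670}{17} + \frac{3164}{2043} = \frac{3465598}{34731}$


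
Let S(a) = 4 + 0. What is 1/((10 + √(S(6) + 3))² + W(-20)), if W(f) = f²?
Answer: 507/254249 - 20*√7/254249 ≈ 0.0017860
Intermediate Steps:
S(a) = 4
1/((10 + √(S(6) + 3))² + W(-20)) = 1/((10 + √(4 + 3))² + (-20)²) = 1/((10 + √7)² + 400) = 1/(400 + (10 + √7)²)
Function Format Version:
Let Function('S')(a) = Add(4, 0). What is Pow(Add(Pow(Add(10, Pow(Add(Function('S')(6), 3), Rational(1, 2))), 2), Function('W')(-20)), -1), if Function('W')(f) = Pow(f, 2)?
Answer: Add(Rational(507, 254249), Mul(Rational(-20, 254249), Pow(7, Rational(1, 2)))) ≈ 0.0017860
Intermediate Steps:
Function('S')(a) = 4
Pow(Add(Pow(Add(10, Pow(Add(Function('S')(6), 3), Rational(1, 2))), 2), Function('W')(-20)), -1) = Pow(Add(Pow(Add(10, Pow(Add(4, 3), Rational(1, 2))), 2), Pow(-20, 2)), -1) = Pow(Add(Pow(Add(10, Pow(7, Rational(1, 2))), 2), 400), -1) = Pow(Add(400, Pow(Add(10, Pow(7, Rational(1, 2))), 2)), -1)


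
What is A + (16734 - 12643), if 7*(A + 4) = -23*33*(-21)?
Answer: 6364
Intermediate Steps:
A = 2273 (A = -4 + (-23*33*(-21))/7 = -4 + (-759*(-21))/7 = -4 + (1/7)*15939 = -4 + 2277 = 2273)
A + (16734 - 12643) = 2273 + (16734 - 12643) = 2273 + 4091 = 6364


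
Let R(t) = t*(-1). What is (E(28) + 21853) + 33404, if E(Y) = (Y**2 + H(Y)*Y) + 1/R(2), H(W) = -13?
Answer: 111353/2 ≈ 55677.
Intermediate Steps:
R(t) = -t
E(Y) = -1/2 + Y**2 - 13*Y (E(Y) = (Y**2 - 13*Y) + 1/(-1*2) = (Y**2 - 13*Y) + 1/(-2) = (Y**2 - 13*Y) - 1/2 = -1/2 + Y**2 - 13*Y)
(E(28) + 21853) + 33404 = ((-1/2 + 28**2 - 13*28) + 21853) + 33404 = ((-1/2 + 784 - 364) + 21853) + 33404 = (839/2 + 21853) + 33404 = 44545/2 + 33404 = 111353/2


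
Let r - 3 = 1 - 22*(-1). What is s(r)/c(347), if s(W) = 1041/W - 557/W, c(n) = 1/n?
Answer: 83974/13 ≈ 6459.5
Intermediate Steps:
r = 26 (r = 3 + (1 - 22*(-1)) = 3 + (1 + 22) = 3 + 23 = 26)
s(W) = 484/W
s(r)/c(347) = (484/26)/(1/347) = (484*(1/26))/(1/347) = (242/13)*347 = 83974/13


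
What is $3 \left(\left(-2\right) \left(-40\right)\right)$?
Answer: $240$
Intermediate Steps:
$3 \left(\left(-2\right) \left(-40\right)\right) = 3 \cdot 80 = 240$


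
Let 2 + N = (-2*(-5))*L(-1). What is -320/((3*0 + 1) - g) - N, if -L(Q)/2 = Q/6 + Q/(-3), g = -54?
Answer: -16/33 ≈ -0.48485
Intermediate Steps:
L(Q) = Q/3 (L(Q) = -2*(Q/6 + Q/(-3)) = -2*(Q*(⅙) + Q*(-⅓)) = -2*(Q/6 - Q/3) = -(-1)*Q/3 = Q/3)
N = -16/3 (N = -2 + (-2*(-5))*((⅓)*(-1)) = -2 + 10*(-⅓) = -2 - 10/3 = -16/3 ≈ -5.3333)
-320/((3*0 + 1) - g) - N = -320/((3*0 + 1) - 1*(-54)) - 1*(-16/3) = -320/((0 + 1) + 54) + 16/3 = -320/(1 + 54) + 16/3 = -320/55 + 16/3 = -320*1/55 + 16/3 = -64/11 + 16/3 = -16/33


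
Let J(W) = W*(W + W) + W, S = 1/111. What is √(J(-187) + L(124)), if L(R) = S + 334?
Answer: 14*√4405701/111 ≈ 264.74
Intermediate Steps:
S = 1/111 ≈ 0.0090090
J(W) = W + 2*W² (J(W) = W*(2*W) + W = 2*W² + W = W + 2*W²)
L(R) = 37075/111 (L(R) = 1/111 + 334 = 37075/111)
√(J(-187) + L(124)) = √(-187*(1 + 2*(-187)) + 37075/111) = √(-187*(1 - 374) + 37075/111) = √(-187*(-373) + 37075/111) = √(69751 + 37075/111) = √(7779436/111) = 14*√4405701/111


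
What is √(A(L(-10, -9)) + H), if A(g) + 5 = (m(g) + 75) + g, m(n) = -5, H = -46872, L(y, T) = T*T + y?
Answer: 4*I*√2921 ≈ 216.19*I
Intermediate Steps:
L(y, T) = y + T² (L(y, T) = T² + y = y + T²)
A(g) = 65 + g (A(g) = -5 + ((-5 + 75) + g) = -5 + (70 + g) = 65 + g)
√(A(L(-10, -9)) + H) = √((65 + (-10 + (-9)²)) - 46872) = √((65 + (-10 + 81)) - 46872) = √((65 + 71) - 46872) = √(136 - 46872) = √(-46736) = 4*I*√2921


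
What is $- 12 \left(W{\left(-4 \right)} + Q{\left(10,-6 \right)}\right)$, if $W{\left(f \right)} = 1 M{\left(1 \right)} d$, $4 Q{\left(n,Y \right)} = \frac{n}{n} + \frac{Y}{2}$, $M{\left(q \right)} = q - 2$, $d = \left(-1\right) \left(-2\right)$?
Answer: $30$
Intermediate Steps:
$d = 2$
$M{\left(q \right)} = -2 + q$ ($M{\left(q \right)} = q - 2 = -2 + q$)
$Q{\left(n,Y \right)} = \frac{1}{4} + \frac{Y}{8}$ ($Q{\left(n,Y \right)} = \frac{\frac{n}{n} + \frac{Y}{2}}{4} = \frac{1 + Y \frac{1}{2}}{4} = \frac{1 + \frac{Y}{2}}{4} = \frac{1}{4} + \frac{Y}{8}$)
$W{\left(f \right)} = -2$ ($W{\left(f \right)} = 1 \left(-2 + 1\right) 2 = 1 \left(-1\right) 2 = \left(-1\right) 2 = -2$)
$- 12 \left(W{\left(-4 \right)} + Q{\left(10,-6 \right)}\right) = - 12 \left(-2 + \left(\frac{1}{4} + \frac{1}{8} \left(-6\right)\right)\right) = - 12 \left(-2 + \left(\frac{1}{4} - \frac{3}{4}\right)\right) = - 12 \left(-2 - \frac{1}{2}\right) = \left(-12\right) \left(- \frac{5}{2}\right) = 30$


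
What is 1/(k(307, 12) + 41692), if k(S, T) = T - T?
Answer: 1/41692 ≈ 2.3985e-5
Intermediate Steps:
k(S, T) = 0
1/(k(307, 12) + 41692) = 1/(0 + 41692) = 1/41692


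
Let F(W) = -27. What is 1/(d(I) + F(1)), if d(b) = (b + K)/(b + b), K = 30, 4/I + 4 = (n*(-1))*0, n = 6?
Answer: -2/83 ≈ -0.024096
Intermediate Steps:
I = -1 (I = 4/(-4 + (6*(-1))*0) = 4/(-4 - 6*0) = 4/(-4 + 0) = 4/(-4) = 4*(-¼) = -1)
d(b) = (30 + b)/(2*b) (d(b) = (b + 30)/(b + b) = (30 + b)/((2*b)) = (30 + b)*(1/(2*b)) = (30 + b)/(2*b))
1/(d(I) + F(1)) = 1/((½)*(30 - 1)/(-1) - 27) = 1/((½)*(-1)*29 - 27) = 1/(-29/2 - 27) = 1/(-83/2) = -2/83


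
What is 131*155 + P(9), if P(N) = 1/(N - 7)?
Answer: 40611/2 ≈ 20306.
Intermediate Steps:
P(N) = 1/(-7 + N)
131*155 + P(9) = 131*155 + 1/(-7 + 9) = 20305 + 1/2 = 20305 + ½ = 40611/2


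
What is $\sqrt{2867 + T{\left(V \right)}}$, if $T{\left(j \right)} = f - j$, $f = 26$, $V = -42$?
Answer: $\sqrt{2935} \approx 54.176$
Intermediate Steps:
$T{\left(j \right)} = 26 - j$
$\sqrt{2867 + T{\left(V \right)}} = \sqrt{2867 + \left(26 - -42\right)} = \sqrt{2867 + \left(26 + 42\right)} = \sqrt{2867 + 68} = \sqrt{2935}$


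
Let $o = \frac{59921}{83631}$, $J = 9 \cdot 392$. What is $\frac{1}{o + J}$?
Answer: $\frac{83631}{295110089} \approx 0.00028339$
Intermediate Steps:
$J = 3528$
$o = \frac{59921}{83631}$ ($o = 59921 \cdot \frac{1}{83631} = \frac{59921}{83631} \approx 0.71649$)
$\frac{1}{o + J} = \frac{1}{\frac{59921}{83631} + 3528} = \frac{1}{\frac{295110089}{83631}} = \frac{83631}{295110089}$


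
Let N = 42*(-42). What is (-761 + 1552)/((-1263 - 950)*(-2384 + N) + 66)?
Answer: 113/1311370 ≈ 8.6169e-5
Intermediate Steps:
N = -1764
(-761 + 1552)/((-1263 - 950)*(-2384 + N) + 66) = (-761 + 1552)/((-1263 - 950)*(-2384 - 1764) + 66) = 791/(-2213*(-4148) + 66) = 791/(9179524 + 66) = 791/9179590 = 791*(1/9179590) = 113/1311370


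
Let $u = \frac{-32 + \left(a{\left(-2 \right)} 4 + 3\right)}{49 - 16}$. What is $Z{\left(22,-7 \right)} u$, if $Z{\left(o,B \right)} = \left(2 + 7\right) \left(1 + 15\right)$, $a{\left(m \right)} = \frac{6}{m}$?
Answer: $- \frac{1968}{11} \approx -178.91$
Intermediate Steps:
$Z{\left(o,B \right)} = 144$ ($Z{\left(o,B \right)} = 9 \cdot 16 = 144$)
$u = - \frac{41}{33}$ ($u = \frac{-32 + \left(\frac{6}{-2} \cdot 4 + 3\right)}{49 - 16} = \frac{-32 + \left(6 \left(- \frac{1}{2}\right) 4 + 3\right)}{33} = \left(-32 + \left(\left(-3\right) 4 + 3\right)\right) \frac{1}{33} = \left(-32 + \left(-12 + 3\right)\right) \frac{1}{33} = \left(-32 - 9\right) \frac{1}{33} = \left(-41\right) \frac{1}{33} = - \frac{41}{33} \approx -1.2424$)
$Z{\left(22,-7 \right)} u = 144 \left(- \frac{41}{33}\right) = - \frac{1968}{11}$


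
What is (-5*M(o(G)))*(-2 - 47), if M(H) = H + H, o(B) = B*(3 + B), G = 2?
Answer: 4900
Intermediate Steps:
M(H) = 2*H
(-5*M(o(G)))*(-2 - 47) = (-10*2*(3 + 2))*(-2 - 47) = -10*2*5*(-49) = -10*10*(-49) = -5*20*(-49) = -100*(-49) = 4900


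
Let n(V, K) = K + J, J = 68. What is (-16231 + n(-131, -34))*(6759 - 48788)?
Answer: 680743713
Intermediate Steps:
n(V, K) = 68 + K (n(V, K) = K + 68 = 68 + K)
(-16231 + n(-131, -34))*(6759 - 48788) = (-16231 + (68 - 34))*(6759 - 48788) = (-16231 + 34)*(-42029) = -16197*(-42029) = 680743713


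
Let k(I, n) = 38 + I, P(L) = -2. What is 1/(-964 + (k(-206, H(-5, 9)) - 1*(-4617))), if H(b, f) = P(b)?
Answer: 1/3485 ≈ 0.00028694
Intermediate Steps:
H(b, f) = -2
1/(-964 + (k(-206, H(-5, 9)) - 1*(-4617))) = 1/(-964 + ((38 - 206) - 1*(-4617))) = 1/(-964 + (-168 + 4617)) = 1/(-964 + 4449) = 1/3485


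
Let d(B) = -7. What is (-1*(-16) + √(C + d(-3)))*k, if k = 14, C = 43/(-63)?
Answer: 224 + 44*I*√7/3 ≈ 224.0 + 38.804*I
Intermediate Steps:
C = -43/63 (C = 43*(-1/63) = -43/63 ≈ -0.68254)
(-1*(-16) + √(C + d(-3)))*k = (-1*(-16) + √(-43/63 - 7))*14 = (16 + √(-484/63))*14 = (16 + 22*I*√7/21)*14 = 224 + 44*I*√7/3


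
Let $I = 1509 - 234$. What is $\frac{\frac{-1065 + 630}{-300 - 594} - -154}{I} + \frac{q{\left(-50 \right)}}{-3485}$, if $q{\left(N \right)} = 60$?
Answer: $\frac{1619317}{15577950} \approx 0.10395$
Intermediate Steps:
$I = 1275$ ($I = 1509 - 234 = 1275$)
$\frac{\frac{-1065 + 630}{-300 - 594} - -154}{I} + \frac{q{\left(-50 \right)}}{-3485} = \frac{\frac{-1065 + 630}{-300 - 594} - -154}{1275} + \frac{60}{-3485} = \left(- \frac{435}{-894} + 154\right) \frac{1}{1275} + 60 \left(- \frac{1}{3485}\right) = \left(\left(-435\right) \left(- \frac{1}{894}\right) + 154\right) \frac{1}{1275} - \frac{12}{697} = \left(\frac{145}{298} + 154\right) \frac{1}{1275} - \frac{12}{697} = \frac{46037}{298} \cdot \frac{1}{1275} - \frac{12}{697} = \frac{46037}{379950} - \frac{12}{697} = \frac{1619317}{15577950}$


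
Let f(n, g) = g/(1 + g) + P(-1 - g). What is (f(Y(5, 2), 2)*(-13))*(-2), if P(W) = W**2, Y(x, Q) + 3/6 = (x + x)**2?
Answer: 754/3 ≈ 251.33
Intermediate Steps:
Y(x, Q) = -1/2 + 4*x**2 (Y(x, Q) = -1/2 + (x + x)**2 = -1/2 + (2*x)**2 = -1/2 + 4*x**2)
f(n, g) = (-1 - g)**2 + g/(1 + g) (f(n, g) = g/(1 + g) + (-1 - g)**2 = (-1 - g)**2 + g/(1 + g))
(f(Y(5, 2), 2)*(-13))*(-2) = ((1 + 2**2 + 2*2 + 2/(1 + 2))*(-13))*(-2) = ((1 + 4 + 4 + 2/3)*(-13))*(-2) = ((29/3)*(-13))*(-2) = -377/3*(-2) = 754/3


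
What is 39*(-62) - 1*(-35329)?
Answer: 32911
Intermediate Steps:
39*(-62) - 1*(-35329) = -2418 + 35329 = 32911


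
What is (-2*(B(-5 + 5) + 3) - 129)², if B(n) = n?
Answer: 18225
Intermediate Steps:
(-2*(B(-5 + 5) + 3) - 129)² = (-2*((-5 + 5) + 3) - 129)² = (-2*(0 + 3) - 129)² = (-2*3 - 129)² = (-6 - 129)² = (-135)² = 18225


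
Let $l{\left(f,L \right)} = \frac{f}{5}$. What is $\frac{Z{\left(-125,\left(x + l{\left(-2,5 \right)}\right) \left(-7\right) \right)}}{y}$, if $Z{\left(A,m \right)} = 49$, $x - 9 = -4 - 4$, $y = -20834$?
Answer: $- \frac{49}{20834} \approx -0.0023519$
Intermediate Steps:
$x = 1$ ($x = 9 - 8 = 1$)
$l{\left(f,L \right)} = \frac{f}{5}$ ($l{\left(f,L \right)} = f \frac{1}{5} = \frac{f}{5}$)
$\frac{Z{\left(-125,\left(x + l{\left(-2,5 \right)}\right) \left(-7\right) \right)}}{y} = \frac{49}{-20834} = 49 \left(- \frac{1}{20834}\right) = - \frac{49}{20834}$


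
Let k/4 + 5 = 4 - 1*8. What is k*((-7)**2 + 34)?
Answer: -2988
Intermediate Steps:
k = -36 (k = -20 + 4*(4 - 1*8) = -20 + 4*(4 - 8) = -20 + 4*(-4) = -20 - 16 = -36)
k*((-7)**2 + 34) = -36*((-7)**2 + 34) = -36*(49 + 34) = -36*83 = -2988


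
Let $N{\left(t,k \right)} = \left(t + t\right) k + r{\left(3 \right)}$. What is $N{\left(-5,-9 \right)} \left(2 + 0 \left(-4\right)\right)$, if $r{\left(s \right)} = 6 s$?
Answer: $216$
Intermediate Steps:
$N{\left(t,k \right)} = 18 + 2 k t$ ($N{\left(t,k \right)} = \left(t + t\right) k + 6 \cdot 3 = 2 t k + 18 = 2 k t + 18 = 18 + 2 k t$)
$N{\left(-5,-9 \right)} \left(2 + 0 \left(-4\right)\right) = \left(18 + 2 \left(-9\right) \left(-5\right)\right) \left(2 + 0 \left(-4\right)\right) = \left(18 + 90\right) \left(2 + 0\right) = 108 \cdot 2 = 216$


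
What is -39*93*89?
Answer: -322803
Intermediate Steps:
-39*93*89 = -3627*89 = -322803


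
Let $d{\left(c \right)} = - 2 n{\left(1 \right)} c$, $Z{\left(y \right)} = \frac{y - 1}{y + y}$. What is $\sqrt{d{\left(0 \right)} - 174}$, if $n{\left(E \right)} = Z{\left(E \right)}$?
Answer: $i \sqrt{174} \approx 13.191 i$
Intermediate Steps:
$Z{\left(y \right)} = \frac{-1 + y}{2 y}$
$n{\left(E \right)} = \frac{-1 + E}{2 E}$
$d{\left(c \right)} = 0$ ($d{\left(c \right)} = - 2 \frac{-1 + 1}{2 \cdot 1} c = - 2 \cdot \frac{1}{2} \cdot 1 \cdot 0 c = \left(-2\right) 0 c = 0 c = 0$)
$\sqrt{d{\left(0 \right)} - 174} = \sqrt{0 - 174} = \sqrt{-174} = i \sqrt{174}$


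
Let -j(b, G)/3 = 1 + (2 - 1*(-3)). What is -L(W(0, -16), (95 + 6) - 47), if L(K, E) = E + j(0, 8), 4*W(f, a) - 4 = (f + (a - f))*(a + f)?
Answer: -36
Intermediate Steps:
j(b, G) = -18 (j(b, G) = -3*(1 + (2 - 1*(-3))) = -3*(1 + (2 + 3)) = -3*(1 + 5) = -3*6 = -18)
W(f, a) = 1 + a*(a + f)/4 (W(f, a) = 1 + ((f + (a - f))*(a + f))/4 = 1 + (a*(a + f))/4 = 1 + a*(a + f)/4)
L(K, E) = -18 + E (L(K, E) = E - 18 = -18 + E)
-L(W(0, -16), (95 + 6) - 47) = -(-18 + ((95 + 6) - 47)) = -(-18 + (101 - 47)) = -(-18 + 54) = -1*36 = -36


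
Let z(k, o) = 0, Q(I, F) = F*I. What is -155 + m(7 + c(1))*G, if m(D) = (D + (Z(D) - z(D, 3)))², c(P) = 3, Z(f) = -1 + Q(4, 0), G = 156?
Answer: 12481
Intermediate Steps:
Z(f) = -1 (Z(f) = -1 + 0*4 = -1 + 0 = -1)
m(D) = (-1 + D)² (m(D) = (D + (-1 - 1*0))² = (D + (-1 + 0))² = (D - 1)² = (-1 + D)²)
-155 + m(7 + c(1))*G = -155 + (-1 + (7 + 3))²*156 = -155 + (-1 + 10)²*156 = -155 + 9²*156 = -155 + 81*156 = -155 + 12636 = 12481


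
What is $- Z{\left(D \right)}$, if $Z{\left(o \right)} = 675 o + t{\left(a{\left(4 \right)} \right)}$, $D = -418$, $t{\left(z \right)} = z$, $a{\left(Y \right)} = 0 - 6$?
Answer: $282156$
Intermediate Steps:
$a{\left(Y \right)} = -6$ ($a{\left(Y \right)} = 0 - 6 = -6$)
$Z{\left(o \right)} = -6 + 675 o$ ($Z{\left(o \right)} = 675 o - 6 = -6 + 675 o$)
$- Z{\left(D \right)} = - (-6 + 675 \left(-418\right)) = - (-6 - 282150) = \left(-1\right) \left(-282156\right) = 282156$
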